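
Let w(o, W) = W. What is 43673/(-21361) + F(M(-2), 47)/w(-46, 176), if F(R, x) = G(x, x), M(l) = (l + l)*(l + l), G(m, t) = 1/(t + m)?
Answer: -722504751/353396384 ≈ -2.0445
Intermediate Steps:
G(m, t) = 1/(m + t)
M(l) = 4*l² (M(l) = (2*l)*(2*l) = 4*l²)
F(R, x) = 1/(2*x) (F(R, x) = 1/(x + x) = 1/(2*x))
43673/(-21361) + F(M(-2), 47)/w(-46, 176) = 43673/(-21361) + ((½)/47)/176 = 43673*(-1/21361) + ((½)*(1/47))*(1/176) = -43673/21361 + (1/94)*(1/176) = -43673/21361 + 1/16544 = -722504751/353396384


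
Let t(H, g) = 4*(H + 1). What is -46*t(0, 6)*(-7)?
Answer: 1288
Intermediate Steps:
t(H, g) = 4 + 4*H (t(H, g) = 4*(1 + H) = 4 + 4*H)
-46*t(0, 6)*(-7) = -46*(4 + 4*0)*(-7) = -46*(4 + 0)*(-7) = -46*4*(-7) = -184*(-7) = 1288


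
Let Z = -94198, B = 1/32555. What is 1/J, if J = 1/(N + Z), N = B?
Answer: -3066615889/32555 ≈ -94198.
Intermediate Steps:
B = 1/32555 ≈ 3.0717e-5
N = 1/32555 ≈ 3.0717e-5
J = -32555/3066615889 (J = 1/(1/32555 - 94198) = 1/(-3066615889/32555) = -32555/3066615889 ≈ -1.0616e-5)
1/J = 1/(-32555/3066615889) = -3066615889/32555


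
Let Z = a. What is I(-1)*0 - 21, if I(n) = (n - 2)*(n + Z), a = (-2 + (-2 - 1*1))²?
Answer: -21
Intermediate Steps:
a = 25 (a = (-2 + (-2 - 1))² = (-2 - 3)² = (-5)² = 25)
Z = 25
I(n) = (-2 + n)*(25 + n) (I(n) = (n - 2)*(n + 25) = (-2 + n)*(25 + n))
I(-1)*0 - 21 = (-50 + (-1)² + 23*(-1))*0 - 21 = (-50 + 1 - 23)*0 - 21 = -72*0 - 21 = 0 - 21 = -21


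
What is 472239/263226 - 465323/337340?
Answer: 6136665377/14799443140 ≈ 0.41466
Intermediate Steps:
472239/263226 - 465323/337340 = 472239*(1/263226) - 465323*1/337340 = 157413/87742 - 465323/337340 = 6136665377/14799443140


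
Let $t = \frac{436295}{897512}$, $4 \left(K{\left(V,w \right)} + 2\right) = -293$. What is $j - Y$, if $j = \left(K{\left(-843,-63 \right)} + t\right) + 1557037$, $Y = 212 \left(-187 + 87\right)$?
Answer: $\frac{1416419544861}{897512} \approx 1.5782 \cdot 10^{6}$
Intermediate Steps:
$Y = -21200$ ($Y = 212 \left(-100\right) = -21200$)
$K{\left(V,w \right)} = - \frac{301}{4}$ ($K{\left(V,w \right)} = -2 + \frac{1}{4} \left(-293\right) = -2 - \frac{293}{4} = - \frac{301}{4}$)
$t = \frac{436295}{897512}$ ($t = 436295 \cdot \frac{1}{897512} = \frac{436295}{897512} \approx 0.48612$)
$j = \frac{1397392290461}{897512}$ ($j = \left(- \frac{301}{4} + \frac{436295}{897512}\right) + 1557037 = - \frac{67101483}{897512} + 1557037 = \frac{1397392290461}{897512} \approx 1.557 \cdot 10^{6}$)
$j - Y = \frac{1397392290461}{897512} - -21200 = \frac{1397392290461}{897512} + 21200 = \frac{1416419544861}{897512}$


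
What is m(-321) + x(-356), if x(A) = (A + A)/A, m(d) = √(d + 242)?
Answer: 2 + I*√79 ≈ 2.0 + 8.8882*I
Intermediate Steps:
m(d) = √(242 + d)
x(A) = 2 (x(A) = (2*A)/A = 2)
m(-321) + x(-356) = √(242 - 321) + 2 = √(-79) + 2 = I*√79 + 2 = 2 + I*√79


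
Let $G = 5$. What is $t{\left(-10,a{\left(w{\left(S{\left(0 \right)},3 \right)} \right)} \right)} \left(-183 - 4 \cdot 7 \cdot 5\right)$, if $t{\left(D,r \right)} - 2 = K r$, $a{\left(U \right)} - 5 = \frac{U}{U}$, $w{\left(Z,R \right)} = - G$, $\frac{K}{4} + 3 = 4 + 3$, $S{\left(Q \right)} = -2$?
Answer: $-31654$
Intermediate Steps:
$K = 16$ ($K = -12 + 4 \left(4 + 3\right) = -12 + 4 \cdot 7 = -12 + 28 = 16$)
$w{\left(Z,R \right)} = -5$ ($w{\left(Z,R \right)} = \left(-1\right) 5 = -5$)
$a{\left(U \right)} = 6$ ($a{\left(U \right)} = 5 + \frac{U}{U} = 5 + 1 = 6$)
$t{\left(D,r \right)} = 2 + 16 r$
$t{\left(-10,a{\left(w{\left(S{\left(0 \right)},3 \right)} \right)} \right)} \left(-183 - 4 \cdot 7 \cdot 5\right) = \left(2 + 16 \cdot 6\right) \left(-183 - 4 \cdot 7 \cdot 5\right) = \left(2 + 96\right) \left(-183 - 28 \cdot 5\right) = 98 \left(-183 - 140\right) = 98 \left(-323\right) = -31654$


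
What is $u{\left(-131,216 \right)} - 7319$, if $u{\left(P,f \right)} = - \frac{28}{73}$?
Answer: $- \frac{534315}{73} \approx -7319.4$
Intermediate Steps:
$u{\left(P,f \right)} = - \frac{28}{73}$ ($u{\left(P,f \right)} = \left(-28\right) \frac{1}{73} = - \frac{28}{73}$)
$u{\left(-131,216 \right)} - 7319 = - \frac{28}{73} - 7319 = - \frac{534315}{73}$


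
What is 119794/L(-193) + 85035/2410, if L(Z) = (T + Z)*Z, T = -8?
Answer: 717493259/18698226 ≈ 38.372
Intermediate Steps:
L(Z) = Z*(-8 + Z) (L(Z) = (-8 + Z)*Z = Z*(-8 + Z))
119794/L(-193) + 85035/2410 = 119794/((-193*(-8 - 193))) + 85035/2410 = 119794/((-193*(-201))) + 85035*(1/2410) = 119794/38793 + 17007/482 = 717493259/18698226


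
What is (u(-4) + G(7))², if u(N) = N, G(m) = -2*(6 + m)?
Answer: 900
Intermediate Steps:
G(m) = -12 - 2*m
(u(-4) + G(7))² = (-4 + (-12 - 2*7))² = (-4 + (-12 - 14))² = (-4 - 26)² = (-30)² = 900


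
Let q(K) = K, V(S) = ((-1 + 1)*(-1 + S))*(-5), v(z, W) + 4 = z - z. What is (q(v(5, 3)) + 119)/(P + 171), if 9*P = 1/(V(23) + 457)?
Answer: 472995/703324 ≈ 0.67251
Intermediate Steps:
v(z, W) = -4 (v(z, W) = -4 + (z - z) = -4 + 0 = -4)
V(S) = 0 (V(S) = (0*(-1 + S))*(-5) = 0*(-5) = 0)
P = 1/4113 (P = 1/(9*(0 + 457)) = (⅑)/457 = (⅑)*(1/457) = 1/4113 ≈ 0.00024313)
(q(v(5, 3)) + 119)/(P + 171) = (-4 + 119)/(1/4113 + 171) = 115/(703324/4113) = 115*(4113/703324) = 472995/703324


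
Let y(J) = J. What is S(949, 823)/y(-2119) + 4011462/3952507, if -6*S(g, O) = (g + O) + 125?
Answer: 4499971819/3865551846 ≈ 1.1641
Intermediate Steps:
S(g, O) = -125/6 - O/6 - g/6 (S(g, O) = -((g + O) + 125)/6 = -((O + g) + 125)/6 = -(125 + O + g)/6 = -125/6 - O/6 - g/6)
S(949, 823)/y(-2119) + 4011462/3952507 = (-125/6 - ⅙*823 - ⅙*949)/(-2119) + 4011462/3952507 = (-125/6 - 823/6 - 949/6)*(-1/2119) + 4011462*(1/3952507) = -1897/6*(-1/2119) + 308574/304039 = 1897/12714 + 308574/304039 = 4499971819/3865551846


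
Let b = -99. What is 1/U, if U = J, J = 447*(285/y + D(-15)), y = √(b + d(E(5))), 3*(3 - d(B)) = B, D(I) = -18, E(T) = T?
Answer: -586/16817481 + 95*I*√879/50452443 ≈ -3.4845e-5 + 5.5826e-5*I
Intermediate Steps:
d(B) = 3 - B/3
y = I*√879/3 (y = √(-99 + (3 - ⅓*5)) = √(-99 + (3 - 5/3)) = √(-99 + 4/3) = √(-293/3) = I*√879/3 ≈ 9.8826*I)
J = -8046 - 127395*I*√879/293 (J = 447*(285/((I*√879/3)) - 18) = 447*(285*(-I*√879/293) - 18) = 447*(-285*I*√879/293 - 18) = 447*(-18 - 285*I*√879/293) = -8046 - 127395*I*√879/293 ≈ -8046.0 - 12891.0*I)
U = -8046 - 127395*I*√879/293 ≈ -8046.0 - 12891.0*I
1/U = 1/(-8046 - 127395*I*√879/293)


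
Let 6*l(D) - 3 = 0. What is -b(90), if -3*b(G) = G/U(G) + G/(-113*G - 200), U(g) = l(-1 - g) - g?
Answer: -62757/185623 ≈ -0.33809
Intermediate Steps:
l(D) = ½ (l(D) = ½ + (⅙)*0 = ½ + 0 = ½)
U(g) = ½ - g
b(G) = -G/(3*(½ - G)) - G/(3*(-200 - 113*G)) (b(G) = -(G/(½ - G) + G/(-113*G - 200))/3 = -(G/(½ - G) + G/(-200 - 113*G))/3 = -G/(3*(½ - G)) - G/(3*(-200 - 113*G)))
-b(90) = -19*90*(7 + 4*90)/((-1 + 2*90)*(200 + 113*90)) = -19*90*(7 + 360)/((-1 + 180)*(200 + 10170)) = -19*90*367/(179*10370) = -1*62757/185623 = -62757/185623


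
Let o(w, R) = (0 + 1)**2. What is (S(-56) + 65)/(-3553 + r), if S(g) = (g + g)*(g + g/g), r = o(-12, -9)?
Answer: -2075/1184 ≈ -1.7525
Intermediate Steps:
o(w, R) = 1 (o(w, R) = 1**2 = 1)
r = 1
S(g) = 2*g*(1 + g) (S(g) = (2*g)*(g + 1) = (2*g)*(1 + g) = 2*g*(1 + g))
(S(-56) + 65)/(-3553 + r) = (2*(-56)*(1 - 56) + 65)/(-3553 + 1) = (2*(-56)*(-55) + 65)/(-3552) = (6160 + 65)*(-1/3552) = 6225*(-1/3552) = -2075/1184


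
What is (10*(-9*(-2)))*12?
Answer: 2160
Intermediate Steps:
(10*(-9*(-2)))*12 = (10*18)*12 = 180*12 = 2160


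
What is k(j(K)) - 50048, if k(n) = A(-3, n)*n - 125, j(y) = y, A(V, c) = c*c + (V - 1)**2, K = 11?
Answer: -48666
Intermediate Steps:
A(V, c) = c**2 + (-1 + V)**2
k(n) = -125 + n*(16 + n**2) (k(n) = (n**2 + (-1 - 3)**2)*n - 125 = (n**2 + (-4)**2)*n - 125 = (n**2 + 16)*n - 125 = (16 + n**2)*n - 125 = n*(16 + n**2) - 125 = -125 + n*(16 + n**2))
k(j(K)) - 50048 = (-125 + 11*(16 + 11**2)) - 50048 = (-125 + 11*(16 + 121)) - 50048 = (-125 + 11*137) - 50048 = (-125 + 1507) - 50048 = 1382 - 50048 = -48666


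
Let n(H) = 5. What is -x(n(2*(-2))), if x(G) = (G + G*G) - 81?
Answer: 51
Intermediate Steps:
x(G) = -81 + G + G² (x(G) = (G + G²) - 81 = -81 + G + G²)
-x(n(2*(-2))) = -(-81 + 5 + 5²) = -(-81 + 5 + 25) = -1*(-51) = 51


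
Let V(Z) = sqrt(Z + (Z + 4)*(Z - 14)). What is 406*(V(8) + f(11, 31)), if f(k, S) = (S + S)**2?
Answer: 1560664 + 3248*I ≈ 1.5607e+6 + 3248.0*I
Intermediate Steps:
V(Z) = sqrt(Z + (-14 + Z)*(4 + Z)) (V(Z) = sqrt(Z + (4 + Z)*(-14 + Z)) = sqrt(Z + (-14 + Z)*(4 + Z)))
f(k, S) = 4*S**2 (f(k, S) = (2*S)**2 = 4*S**2)
406*(V(8) + f(11, 31)) = 406*(sqrt(-56 + 8**2 - 9*8) + 4*31**2) = 406*(sqrt(-56 + 64 - 72) + 4*961) = 406*(sqrt(-64) + 3844) = 406*(8*I + 3844) = 406*(3844 + 8*I) = 1560664 + 3248*I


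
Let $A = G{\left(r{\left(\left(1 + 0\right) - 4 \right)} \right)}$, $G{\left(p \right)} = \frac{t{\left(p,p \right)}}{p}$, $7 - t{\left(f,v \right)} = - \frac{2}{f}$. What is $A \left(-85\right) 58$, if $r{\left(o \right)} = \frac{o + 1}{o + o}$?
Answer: $-192270$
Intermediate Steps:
$t{\left(f,v \right)} = 7 + \frac{2}{f}$ ($t{\left(f,v \right)} = 7 - - \frac{2}{f} = 7 + \frac{2}{f}$)
$r{\left(o \right)} = \frac{1 + o}{2 o}$
$G{\left(p \right)} = \frac{7 + \frac{2}{p}}{p}$
$A = 39$ ($A = \frac{2 + 7 \frac{1 + \left(\left(1 + 0\right) - 4\right)}{2 \left(\left(1 + 0\right) - 4\right)}}{\frac{1}{4} \left(1 + \left(\left(1 + 0\right) - 4\right)\right)^{2} \frac{1}{\left(\left(1 + 0\right) - 4\right)^{2}}} = \frac{2 + 7 \frac{1 + \left(1 - 4\right)}{2 \left(1 - 4\right)}}{\frac{1}{4} \frac{1}{\left(1 - 4\right)^{2}} \left(1 + \left(1 - 4\right)\right)^{2}} = \frac{2 + 7 \frac{1 - 3}{2 \left(-3\right)}}{\frac{1}{36} \left(1 - 3\right)^{2}} = \frac{2 + 7 \cdot \frac{1}{2} \left(- \frac{1}{3}\right) \left(-2\right)}{\frac{1}{9}} = \frac{1}{(\frac{1}{3})^{2}} \left(2 + 7 \cdot \frac{1}{3}\right) = 9 \left(2 + \frac{7}{3}\right) = 9 \cdot \frac{13}{3} = 39$)
$A \left(-85\right) 58 = 39 \left(-85\right) 58 = \left(-3315\right) 58 = -192270$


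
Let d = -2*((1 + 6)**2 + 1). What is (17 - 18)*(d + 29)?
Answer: 71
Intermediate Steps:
d = -100 (d = -2*(7**2 + 1) = -2*(49 + 1) = -2*50 = -100)
(17 - 18)*(d + 29) = (17 - 18)*(-100 + 29) = -1*(-71) = 71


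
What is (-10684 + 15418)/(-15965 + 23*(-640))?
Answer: -4734/30685 ≈ -0.15428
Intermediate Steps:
(-10684 + 15418)/(-15965 + 23*(-640)) = 4734/(-15965 - 14720) = 4734/(-30685) = 4734*(-1/30685) = -4734/30685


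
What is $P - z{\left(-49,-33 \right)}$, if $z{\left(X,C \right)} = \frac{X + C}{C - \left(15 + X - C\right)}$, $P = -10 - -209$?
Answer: $\frac{3143}{16} \approx 196.44$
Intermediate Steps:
$P = 199$ ($P = -10 + 209 = 199$)
$z{\left(X,C \right)} = \frac{C + X}{-15 - X + 2 C}$ ($z{\left(X,C \right)} = \frac{C + X}{C - \left(15 + X - C\right)} = \frac{C + X}{-15 - X + 2 C}$)
$P - z{\left(-49,-33 \right)} = 199 - \frac{-33 - 49}{-15 - -49 + 2 \left(-33\right)} = 199 - \frac{1}{-15 + 49 - 66} \left(-82\right) = 199 - \frac{1}{-32} \left(-82\right) = 199 - \left(- \frac{1}{32}\right) \left(-82\right) = 199 - \frac{41}{16} = \frac{3143}{16}$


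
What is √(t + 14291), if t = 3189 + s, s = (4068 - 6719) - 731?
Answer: √14098 ≈ 118.73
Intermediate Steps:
s = -3382 (s = -2651 - 731 = -3382)
t = -193 (t = 3189 - 3382 = -193)
√(t + 14291) = √(-193 + 14291) = √14098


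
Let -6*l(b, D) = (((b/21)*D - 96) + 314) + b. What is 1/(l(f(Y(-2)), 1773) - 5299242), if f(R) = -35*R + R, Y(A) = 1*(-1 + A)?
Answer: -21/111315343 ≈ -1.8865e-7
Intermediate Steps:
Y(A) = -1 + A
f(R) = -34*R
l(b, D) = -109/3 - b/6 - D*b/126 (l(b, D) = -((((b/21)*D - 96) + 314) + b)/6 = -(((D*b/21 - 96) + 314) + b)/6 = -(((-96 + D*b/21) + 314) + b)/6 = -((218 + D*b/21) + b)/6 = -(218 + b + D*b/21)/6 = -109/3 - b/6 - D*b/126)
1/(l(f(Y(-2)), 1773) - 5299242) = 1/((-109/3 - (-17)*(-1 - 2)/3 - 1/126*1773*(-34*(-1 - 2))) - 5299242) = 1/((-109/3 - (-17)*(-3)/3 - 1/126*1773*(-34*(-3))) - 5299242) = 1/((-109/3 - ⅙*102 - 1/126*1773*102) - 5299242) = 1/((-109/3 - 17 - 10047/7) - 5299242) = 1/(-31261/21 - 5299242) = 1/(-111315343/21) = -21/111315343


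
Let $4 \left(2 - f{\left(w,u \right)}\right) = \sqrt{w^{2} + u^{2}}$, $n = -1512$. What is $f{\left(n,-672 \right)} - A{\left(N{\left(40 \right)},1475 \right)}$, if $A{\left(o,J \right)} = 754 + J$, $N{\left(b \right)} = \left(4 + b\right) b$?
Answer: $-2227 - 42 \sqrt{97} \approx -2640.7$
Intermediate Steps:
$N{\left(b \right)} = b \left(4 + b\right)$
$f{\left(w,u \right)} = 2 - \frac{\sqrt{u^{2} + w^{2}}}{4}$ ($f{\left(w,u \right)} = 2 - \frac{\sqrt{w^{2} + u^{2}}}{4} = 2 - \frac{\sqrt{u^{2} + w^{2}}}{4}$)
$f{\left(n,-672 \right)} - A{\left(N{\left(40 \right)},1475 \right)} = \left(2 - \frac{\sqrt{\left(-672\right)^{2} + \left(-1512\right)^{2}}}{4}\right) - \left(754 + 1475\right) = \left(2 - \frac{\sqrt{451584 + 2286144}}{4}\right) - 2229 = \left(2 - \frac{\sqrt{2737728}}{4}\right) - 2229 = \left(2 - \frac{168 \sqrt{97}}{4}\right) - 2229 = \left(2 - 42 \sqrt{97}\right) - 2229 = -2227 - 42 \sqrt{97}$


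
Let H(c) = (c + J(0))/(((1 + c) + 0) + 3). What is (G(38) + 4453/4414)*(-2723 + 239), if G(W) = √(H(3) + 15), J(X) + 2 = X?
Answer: -5530626/2207 - 2484*√742/7 ≈ -12172.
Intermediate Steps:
J(X) = -2 + X
H(c) = (-2 + c)/(4 + c) (H(c) = (c + (-2 + 0))/(((1 + c) + 0) + 3) = (c - 2)/((1 + c) + 3) = (-2 + c)/(4 + c))
G(W) = √742/7 (G(W) = √((-2 + 3)/(4 + 3) + 15) = √(1/7 + 15) = √((⅐)*1 + 15) = √(⅐ + 15) = √(106/7) = √742/7)
(G(38) + 4453/4414)*(-2723 + 239) = (√742/7 + 4453/4414)*(-2723 + 239) = (√742/7 + 4453*(1/4414))*(-2484) = (√742/7 + 4453/4414)*(-2484) = (4453/4414 + √742/7)*(-2484) = -5530626/2207 - 2484*√742/7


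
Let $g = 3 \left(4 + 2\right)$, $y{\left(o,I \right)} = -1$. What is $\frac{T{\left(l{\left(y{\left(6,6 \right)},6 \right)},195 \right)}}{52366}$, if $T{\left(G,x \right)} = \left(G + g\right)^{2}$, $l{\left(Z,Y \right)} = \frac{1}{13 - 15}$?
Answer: $\frac{1225}{209464} \approx 0.0058483$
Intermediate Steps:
$l{\left(Z,Y \right)} = - \frac{1}{2}$ ($l{\left(Z,Y \right)} = \frac{1}{-2} = - \frac{1}{2}$)
$g = 18$ ($g = 3 \cdot 6 = 18$)
$T{\left(G,x \right)} = \left(18 + G\right)^{2}$ ($T{\left(G,x \right)} = \left(G + 18\right)^{2} = \left(18 + G\right)^{2}$)
$\frac{T{\left(l{\left(y{\left(6,6 \right)},6 \right)},195 \right)}}{52366} = \frac{\left(18 - \frac{1}{2}\right)^{2}}{52366} = \left(\frac{35}{2}\right)^{2} \cdot \frac{1}{52366} = \frac{1225}{4} \cdot \frac{1}{52366} = \frac{1225}{209464}$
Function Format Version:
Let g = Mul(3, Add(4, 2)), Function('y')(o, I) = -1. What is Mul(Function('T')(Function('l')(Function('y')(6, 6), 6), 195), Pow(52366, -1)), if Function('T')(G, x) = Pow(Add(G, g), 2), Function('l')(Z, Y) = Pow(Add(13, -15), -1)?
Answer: Rational(1225, 209464) ≈ 0.0058483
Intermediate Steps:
Function('l')(Z, Y) = Rational(-1, 2) (Function('l')(Z, Y) = Pow(-2, -1) = Rational(-1, 2))
g = 18 (g = Mul(3, 6) = 18)
Function('T')(G, x) = Pow(Add(18, G), 2) (Function('T')(G, x) = Pow(Add(G, 18), 2) = Pow(Add(18, G), 2))
Mul(Function('T')(Function('l')(Function('y')(6, 6), 6), 195), Pow(52366, -1)) = Mul(Pow(Add(18, Rational(-1, 2)), 2), Pow(52366, -1)) = Mul(Pow(Rational(35, 2), 2), Rational(1, 52366)) = Mul(Rational(1225, 4), Rational(1, 52366)) = Rational(1225, 209464)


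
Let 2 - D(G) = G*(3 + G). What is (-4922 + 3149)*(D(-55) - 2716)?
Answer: 9882702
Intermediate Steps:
D(G) = 2 - G*(3 + G)
(-4922 + 3149)*(D(-55) - 2716) = (-4922 + 3149)*((2 - 1*(-55)² - 3*(-55)) - 2716) = -1773*((2 - 1*3025 + 165) - 2716) = -1773*((2 - 3025 + 165) - 2716) = -1773*(-2858 - 2716) = -1773*(-5574) = 9882702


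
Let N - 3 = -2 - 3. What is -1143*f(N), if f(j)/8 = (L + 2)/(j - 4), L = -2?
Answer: 0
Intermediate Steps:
N = -2 (N = 3 + (-2 - 3) = 3 - 5 = -2)
f(j) = 0 (f(j) = 8*((-2 + 2)/(j - 4)) = 8*(0/(-4 + j)) = 8*0 = 0)
-1143*f(N) = -1143*0 = 0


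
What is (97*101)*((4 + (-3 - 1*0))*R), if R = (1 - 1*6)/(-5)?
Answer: 9797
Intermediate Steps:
R = 1 (R = (1 - 6)*(-1/5) = -5*(-1/5) = 1)
(97*101)*((4 + (-3 - 1*0))*R) = (97*101)*((4 + (-3 - 1*0))*1) = 9797*((4 + (-3 + 0))*1) = 9797*((4 - 3)*1) = 9797*(1*1) = 9797*1 = 9797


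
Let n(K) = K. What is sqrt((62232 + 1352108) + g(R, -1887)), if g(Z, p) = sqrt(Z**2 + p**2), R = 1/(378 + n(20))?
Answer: sqrt(224037113360 + 398*sqrt(564040052677))/398 ≈ 1190.1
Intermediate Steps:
R = 1/398 (R = 1/(378 + 20) = 1/398 ≈ 0.0025126)
sqrt((62232 + 1352108) + g(R, -1887)) = sqrt((62232 + 1352108) + sqrt((1/398)**2 + (-1887)**2)) = sqrt(1414340 + sqrt(1/158404 + 3560769)) = sqrt(1414340 + sqrt(564040052677/158404)) = sqrt(1414340 + sqrt(564040052677)/398)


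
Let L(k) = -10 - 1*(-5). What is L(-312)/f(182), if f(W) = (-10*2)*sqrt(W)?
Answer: sqrt(182)/728 ≈ 0.018531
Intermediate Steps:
f(W) = -20*sqrt(W)
L(k) = -5 (L(k) = -10 + 5 = -5)
L(-312)/f(182) = -5*(-sqrt(182)/3640) = -(-1)*sqrt(182)/728 = sqrt(182)/728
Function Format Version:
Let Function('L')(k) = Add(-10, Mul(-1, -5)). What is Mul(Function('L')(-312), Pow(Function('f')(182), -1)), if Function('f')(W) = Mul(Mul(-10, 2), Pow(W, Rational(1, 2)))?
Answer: Mul(Rational(1, 728), Pow(182, Rational(1, 2))) ≈ 0.018531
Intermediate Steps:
Function('f')(W) = Mul(-20, Pow(W, Rational(1, 2)))
Function('L')(k) = -5 (Function('L')(k) = Add(-10, 5) = -5)
Mul(Function('L')(-312), Pow(Function('f')(182), -1)) = Mul(-5, Pow(Mul(-20, Pow(182, Rational(1, 2))), -1)) = Mul(-5, Mul(Rational(-1, 3640), Pow(182, Rational(1, 2)))) = Mul(Rational(1, 728), Pow(182, Rational(1, 2)))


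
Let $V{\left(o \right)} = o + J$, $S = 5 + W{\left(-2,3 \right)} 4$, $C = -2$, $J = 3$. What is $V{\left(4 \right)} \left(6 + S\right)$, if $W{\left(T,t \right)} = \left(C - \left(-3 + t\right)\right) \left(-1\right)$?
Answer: $133$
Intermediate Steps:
$W{\left(T,t \right)} = -1 + t$ ($W{\left(T,t \right)} = \left(-2 - \left(-3 + t\right)\right) \left(-1\right) = \left(1 - t\right) \left(-1\right) = -1 + t$)
$S = 13$ ($S = 5 + \left(-1 + 3\right) 4 = 5 + 2 \cdot 4 = 5 + 8 = 13$)
$V{\left(o \right)} = 3 + o$ ($V{\left(o \right)} = o + 3 = 3 + o$)
$V{\left(4 \right)} \left(6 + S\right) = \left(3 + 4\right) \left(6 + 13\right) = 7 \cdot 19 = 133$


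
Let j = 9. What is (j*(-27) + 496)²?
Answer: 64009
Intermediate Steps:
(j*(-27) + 496)² = (9*(-27) + 496)² = (-243 + 496)² = 253² = 64009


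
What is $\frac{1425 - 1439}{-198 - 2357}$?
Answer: $\frac{2}{365} \approx 0.0054795$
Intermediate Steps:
$\frac{1425 - 1439}{-198 - 2357} = - \frac{14}{-2555} = \left(-14\right) \left(- \frac{1}{2555}\right) = \frac{2}{365}$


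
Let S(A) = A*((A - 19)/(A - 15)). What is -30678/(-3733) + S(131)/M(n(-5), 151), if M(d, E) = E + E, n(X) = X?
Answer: 141185284/16346807 ≈ 8.6369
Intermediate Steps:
M(d, E) = 2*E
S(A) = A*(-19 + A)/(-15 + A) (S(A) = A*((-19 + A)/(-15 + A)) = A*(-19 + A)/(-15 + A))
-30678/(-3733) + S(131)/M(n(-5), 151) = -30678/(-3733) + (131*(-19 + 131)/(-15 + 131))/((2*151)) = -30678*(-1/3733) + (131*112/116)/302 = 30678/3733 + (131*(1/116)*112)*(1/302) = 30678/3733 + (3668/29)*(1/302) = 30678/3733 + 1834/4379 = 141185284/16346807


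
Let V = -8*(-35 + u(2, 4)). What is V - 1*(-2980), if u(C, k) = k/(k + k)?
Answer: 3256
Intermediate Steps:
u(C, k) = 1/2 (u(C, k) = k/((2*k)) = k*(1/(2*k)) = 1/2)
V = 276 (V = -8*(-35 + 1/2) = -8*(-69/2) = 276)
V - 1*(-2980) = 276 - 1*(-2980) = 276 + 2980 = 3256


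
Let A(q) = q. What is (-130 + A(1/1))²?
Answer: 16641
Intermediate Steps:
(-130 + A(1/1))² = (-130 + 1/1)² = (-130 + 1)² = (-129)² = 16641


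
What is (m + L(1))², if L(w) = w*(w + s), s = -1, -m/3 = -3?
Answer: 81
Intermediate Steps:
m = 9 (m = -3*(-3) = 9)
L(w) = w*(-1 + w) (L(w) = w*(w - 1) = w*(-1 + w))
(m + L(1))² = (9 + 1*(-1 + 1))² = (9 + 1*0)² = (9 + 0)² = 9² = 81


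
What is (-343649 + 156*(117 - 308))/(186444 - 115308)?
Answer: -19655/3744 ≈ -5.2497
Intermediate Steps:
(-343649 + 156*(117 - 308))/(186444 - 115308) = (-343649 + 156*(-191))/71136 = (-343649 - 29796)*(1/71136) = -373445*1/71136 = -19655/3744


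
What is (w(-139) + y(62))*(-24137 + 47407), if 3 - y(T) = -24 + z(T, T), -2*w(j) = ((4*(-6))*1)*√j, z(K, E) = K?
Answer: -814450 + 279240*I*√139 ≈ -8.1445e+5 + 3.2922e+6*I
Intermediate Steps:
w(j) = 12*√j (w(j) = -(4*(-6))*1*√j/2 = -(-24*1)*√j/2 = -(-12)*√j = 12*√j)
y(T) = 27 - T (y(T) = 3 - (-24 + T) = 3 + (24 - T) = 27 - T)
(w(-139) + y(62))*(-24137 + 47407) = (12*√(-139) + (27 - 1*62))*(-24137 + 47407) = (12*(I*√139) + (27 - 62))*23270 = (12*I*√139 - 35)*23270 = (-35 + 12*I*√139)*23270 = -814450 + 279240*I*√139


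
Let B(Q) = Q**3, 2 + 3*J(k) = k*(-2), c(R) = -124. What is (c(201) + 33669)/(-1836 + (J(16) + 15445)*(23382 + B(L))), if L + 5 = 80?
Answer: 33545/6871946283 ≈ 4.8814e-6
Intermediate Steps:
L = 75 (L = -5 + 80 = 75)
J(k) = -2/3 - 2*k/3 (J(k) = -2/3 + (k*(-2))/3 = -2/3 + (-2*k)/3 = -2/3 - 2*k/3)
(c(201) + 33669)/(-1836 + (J(16) + 15445)*(23382 + B(L))) = (-124 + 33669)/(-1836 + ((-2/3 - 2/3*16) + 15445)*(23382 + 75**3)) = 33545/(-1836 + ((-2/3 - 32/3) + 15445)*(23382 + 421875)) = 33545/(-1836 + (-34/3 + 15445)*445257) = 33545/(-1836 + (46301/3)*445257) = 33545/(-1836 + 6871948119) = 33545/6871946283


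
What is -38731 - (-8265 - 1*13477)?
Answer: -16989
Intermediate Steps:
-38731 - (-8265 - 1*13477) = -38731 - (-8265 - 13477) = -38731 - 1*(-21742) = -38731 + 21742 = -16989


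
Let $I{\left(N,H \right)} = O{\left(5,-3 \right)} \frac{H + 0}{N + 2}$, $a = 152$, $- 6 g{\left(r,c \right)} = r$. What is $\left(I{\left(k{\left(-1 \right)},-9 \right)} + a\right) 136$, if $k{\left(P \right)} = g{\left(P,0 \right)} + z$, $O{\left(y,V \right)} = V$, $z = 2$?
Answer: $\frac{538832}{25} \approx 21553.0$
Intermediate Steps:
$g{\left(r,c \right)} = - \frac{r}{6}$
$k{\left(P \right)} = 2 - \frac{P}{6}$ ($k{\left(P \right)} = - \frac{P}{6} + 2 = 2 - \frac{P}{6}$)
$I{\left(N,H \right)} = - \frac{3 H}{2 + N}$ ($I{\left(N,H \right)} = - 3 \frac{H + 0}{N + 2} = - 3 \frac{H}{2 + N} = - \frac{3 H}{2 + N}$)
$\left(I{\left(k{\left(-1 \right)},-9 \right)} + a\right) 136 = \left(\left(-3\right) \left(-9\right) \frac{1}{2 + \left(2 - - \frac{1}{6}\right)} + 152\right) 136 = \left(\left(-3\right) \left(-9\right) \frac{1}{2 + \left(2 + \frac{1}{6}\right)} + 152\right) 136 = \left(\left(-3\right) \left(-9\right) \frac{1}{2 + \frac{13}{6}} + 152\right) 136 = \left(\left(-3\right) \left(-9\right) \frac{1}{\frac{25}{6}} + 152\right) 136 = \left(\left(-3\right) \left(-9\right) \frac{6}{25} + 152\right) 136 = \left(\frac{162}{25} + 152\right) 136 = \frac{3962}{25} \cdot 136 = \frac{538832}{25}$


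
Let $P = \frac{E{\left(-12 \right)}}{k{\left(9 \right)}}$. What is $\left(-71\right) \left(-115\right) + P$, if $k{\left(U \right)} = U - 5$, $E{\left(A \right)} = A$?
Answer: $8162$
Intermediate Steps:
$k{\left(U \right)} = -5 + U$ ($k{\left(U \right)} = U - 5 = -5 + U$)
$P = -3$ ($P = - \frac{12}{-5 + 9} = - \frac{12}{4} = \left(-12\right) \frac{1}{4} = -3$)
$\left(-71\right) \left(-115\right) + P = \left(-71\right) \left(-115\right) - 3 = 8165 - 3 = 8162$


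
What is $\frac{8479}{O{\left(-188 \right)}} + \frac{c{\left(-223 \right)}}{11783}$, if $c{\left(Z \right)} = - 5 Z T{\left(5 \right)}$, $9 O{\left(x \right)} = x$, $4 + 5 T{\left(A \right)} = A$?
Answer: $- \frac{899130589}{2215204} \approx -405.89$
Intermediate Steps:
$T{\left(A \right)} = - \frac{4}{5} + \frac{A}{5}$
$O{\left(x \right)} = \frac{x}{9}$
$c{\left(Z \right)} = - Z$ ($c{\left(Z \right)} = - 5 Z \left(- \frac{4}{5} + \frac{1}{5} \cdot 5\right) = - 5 Z \left(- \frac{4}{5} + 1\right) = - 5 Z \frac{1}{5} = - Z$)
$\frac{8479}{O{\left(-188 \right)}} + \frac{c{\left(-223 \right)}}{11783} = \frac{8479}{\frac{1}{9} \left(-188\right)} + \frac{\left(-1\right) \left(-223\right)}{11783} = \frac{8479}{- \frac{188}{9}} + 223 \cdot \frac{1}{11783} = 8479 \left(- \frac{9}{188}\right) + \frac{223}{11783} = - \frac{76311}{188} + \frac{223}{11783} = - \frac{899130589}{2215204}$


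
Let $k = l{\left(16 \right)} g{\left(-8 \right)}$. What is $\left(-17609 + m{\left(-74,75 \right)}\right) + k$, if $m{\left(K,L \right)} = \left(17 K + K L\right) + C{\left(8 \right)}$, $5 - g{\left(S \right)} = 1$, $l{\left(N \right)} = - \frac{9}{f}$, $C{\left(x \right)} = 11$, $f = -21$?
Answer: $- \frac{170830}{7} \approx -24404.0$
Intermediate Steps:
$l{\left(N \right)} = \frac{3}{7}$ ($l{\left(N \right)} = - \frac{9}{-21} = \left(-9\right) \left(- \frac{1}{21}\right) = \frac{3}{7}$)
$g{\left(S \right)} = 4$ ($g{\left(S \right)} = 5 - 1 = 4$)
$k = \frac{12}{7}$ ($k = \frac{3}{7} \cdot 4 = \frac{12}{7} \approx 1.7143$)
$m{\left(K,L \right)} = 11 + 17 K + K L$ ($m{\left(K,L \right)} = \left(17 K + K L\right) + 11 = 11 + 17 K + K L$)
$\left(-17609 + m{\left(-74,75 \right)}\right) + k = \left(-17609 + \left(11 + 17 \left(-74\right) - 5550\right)\right) + \frac{12}{7} = \left(-17609 - 6797\right) + \frac{12}{7} = -24406 + \frac{12}{7} = - \frac{170830}{7}$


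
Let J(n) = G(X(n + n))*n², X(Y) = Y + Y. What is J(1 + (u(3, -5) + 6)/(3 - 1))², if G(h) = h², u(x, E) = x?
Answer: 214358881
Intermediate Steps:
X(Y) = 2*Y
J(n) = 16*n⁴ (J(n) = (2*(n + n))²*n² = (2*(2*n))²*n² = (4*n)²*n² = (16*n²)*n² = 16*n⁴)
J(1 + (u(3, -5) + 6)/(3 - 1))² = (16*(1 + (3 + 6)/(3 - 1))⁴)² = (16*(1 + 9/2)⁴)² = (16*(11/2)⁴)² = (16*(14641/16))² = 14641² = 214358881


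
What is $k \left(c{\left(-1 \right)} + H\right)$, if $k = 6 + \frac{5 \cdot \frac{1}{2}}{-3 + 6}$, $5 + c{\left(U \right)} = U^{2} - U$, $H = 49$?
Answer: $\frac{943}{3} \approx 314.33$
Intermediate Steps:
$c{\left(U \right)} = -5 + U^{2} - U$ ($c{\left(U \right)} = -5 + \left(U^{2} - U\right) = -5 + U^{2} - U$)
$k = \frac{41}{6}$ ($k = 6 + \frac{5 \cdot \frac{1}{2}}{3} = 6 + \frac{5}{2} \cdot \frac{1}{3} = 6 + \frac{5}{6} = \frac{41}{6} \approx 6.8333$)
$k \left(c{\left(-1 \right)} + H\right) = \frac{41 \left(\left(-5 + \left(-1\right)^{2} - -1\right) + 49\right)}{6} = \frac{41 \left(\left(-5 + 1 + 1\right) + 49\right)}{6} = \frac{41 \left(-3 + 49\right)}{6} = \frac{41}{6} \cdot 46 = \frac{943}{3}$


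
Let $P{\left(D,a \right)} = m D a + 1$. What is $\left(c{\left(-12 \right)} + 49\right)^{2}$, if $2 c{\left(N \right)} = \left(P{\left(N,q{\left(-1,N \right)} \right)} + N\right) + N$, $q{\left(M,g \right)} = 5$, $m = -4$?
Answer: $\frac{99225}{4} \approx 24806.0$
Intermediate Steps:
$P{\left(D,a \right)} = 1 - 4 D a$ ($P{\left(D,a \right)} = - 4 D a + 1 = 1 - 4 D a$)
$c{\left(N \right)} = \frac{1}{2} - 9 N$ ($c{\left(N \right)} = \frac{\left(\left(1 - 4 N 5\right) + N\right) + N}{2} = \frac{\left(\left(1 - 20 N\right) + N\right) + N}{2} = \frac{\left(1 - 19 N\right) + N}{2} = \frac{1 - 18 N}{2} = \frac{1}{2} - 9 N$)
$\left(c{\left(-12 \right)} + 49\right)^{2} = \left(\left(\frac{1}{2} - -108\right) + 49\right)^{2} = \left(\left(\frac{1}{2} + 108\right) + 49\right)^{2} = \left(\frac{217}{2} + 49\right)^{2} = \left(\frac{315}{2}\right)^{2} = \frac{99225}{4}$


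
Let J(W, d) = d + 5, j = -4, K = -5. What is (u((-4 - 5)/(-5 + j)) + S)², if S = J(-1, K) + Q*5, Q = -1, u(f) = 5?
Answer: 0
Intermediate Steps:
J(W, d) = 5 + d
S = -5 (S = (5 - 5) - 1*5 = 0 - 5 = -5)
(u((-4 - 5)/(-5 + j)) + S)² = (5 - 5)² = 0² = 0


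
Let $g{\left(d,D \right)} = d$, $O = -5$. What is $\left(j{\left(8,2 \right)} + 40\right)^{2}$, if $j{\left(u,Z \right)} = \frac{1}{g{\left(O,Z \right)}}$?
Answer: $\frac{39601}{25} \approx 1584.0$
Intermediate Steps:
$j{\left(u,Z \right)} = - \frac{1}{5}$ ($j{\left(u,Z \right)} = \frac{1}{-5} = - \frac{1}{5}$)
$\left(j{\left(8,2 \right)} + 40\right)^{2} = \left(- \frac{1}{5} + 40\right)^{2} = \left(\frac{199}{5}\right)^{2} = \frac{39601}{25}$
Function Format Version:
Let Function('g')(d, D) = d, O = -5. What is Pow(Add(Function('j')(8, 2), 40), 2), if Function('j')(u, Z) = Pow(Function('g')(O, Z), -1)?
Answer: Rational(39601, 25) ≈ 1584.0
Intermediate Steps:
Function('j')(u, Z) = Rational(-1, 5) (Function('j')(u, Z) = Pow(-5, -1) = Rational(-1, 5))
Pow(Add(Function('j')(8, 2), 40), 2) = Pow(Add(Rational(-1, 5), 40), 2) = Pow(Rational(199, 5), 2) = Rational(39601, 25)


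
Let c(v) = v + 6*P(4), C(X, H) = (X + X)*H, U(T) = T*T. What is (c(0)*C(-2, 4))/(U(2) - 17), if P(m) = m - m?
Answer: 0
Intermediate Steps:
P(m) = 0
U(T) = T²
C(X, H) = 2*H*X (C(X, H) = (2*X)*H = 2*H*X)
c(v) = v (c(v) = v + 6*0 = v + 0 = v)
(c(0)*C(-2, 4))/(U(2) - 17) = (0*(2*4*(-2)))/(2² - 17) = (0*(-16))/(4 - 17) = 0/(-13) = 0*(-1/13) = 0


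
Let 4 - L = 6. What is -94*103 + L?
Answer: -9684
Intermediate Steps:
L = -2 (L = 4 - 1*6 = 4 - 6 = -2)
-94*103 + L = -94*103 - 2 = -9682 - 2 = -9684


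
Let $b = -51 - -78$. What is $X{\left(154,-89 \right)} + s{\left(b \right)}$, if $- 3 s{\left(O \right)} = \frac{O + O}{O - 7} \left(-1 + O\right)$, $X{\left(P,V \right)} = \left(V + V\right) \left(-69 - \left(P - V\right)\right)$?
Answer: $\frac{277563}{5} \approx 55513.0$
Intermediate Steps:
$X{\left(P,V \right)} = 2 V \left(-69 + V - P\right)$
$b = 27$ ($b = -51 + 78 = 27$)
$s{\left(O \right)} = - \frac{2 O \left(-1 + O\right)}{3 \left(-7 + O\right)}$ ($s{\left(O \right)} = - \frac{\frac{O + O}{O - 7} \left(-1 + O\right)}{3} = - \frac{\frac{2 O}{-7 + O} \left(-1 + O\right)}{3} = - \frac{2 O \frac{1}{-7 + O} \left(-1 + O\right)}{3} = - \frac{2 O \left(-1 + O\right)}{3 \left(-7 + O\right)}$)
$X{\left(154,-89 \right)} + s{\left(b \right)} = 2 \left(-89\right) \left(-69 - 89 - 154\right) + \frac{2}{3} \cdot 27 \frac{1}{-7 + 27} \left(1 - 27\right) = 2 \left(-89\right) \left(-69 - 89 - 154\right) + \frac{2}{3} \cdot 27 \cdot \frac{1}{20} \left(1 - 27\right) = 2 \left(-89\right) \left(-312\right) + \frac{2}{3} \cdot 27 \cdot \frac{1}{20} \left(-26\right) = 55536 - \frac{117}{5} = \frac{277563}{5}$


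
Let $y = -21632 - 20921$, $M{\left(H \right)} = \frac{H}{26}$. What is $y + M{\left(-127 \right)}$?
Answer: $- \frac{1106505}{26} \approx -42558.0$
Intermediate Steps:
$M{\left(H \right)} = \frac{H}{26}$ ($M{\left(H \right)} = H \frac{1}{26} = \frac{H}{26}$)
$y = -42553$ ($y = -21632 - 20921 = -42553$)
$y + M{\left(-127 \right)} = -42553 + \frac{1}{26} \left(-127\right) = -42553 - \frac{127}{26} = - \frac{1106505}{26}$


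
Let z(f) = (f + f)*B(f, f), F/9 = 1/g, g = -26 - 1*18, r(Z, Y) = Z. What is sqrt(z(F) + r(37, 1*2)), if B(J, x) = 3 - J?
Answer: sqrt(69094)/44 ≈ 5.9740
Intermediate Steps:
g = -44 (g = -26 - 18 = -44)
F = -9/44 (F = 9/(-44) = 9*(-1/44) = -9/44 ≈ -0.20455)
z(f) = 2*f*(3 - f) (z(f) = (f + f)*(3 - f) = (2*f)*(3 - f) = 2*f*(3 - f))
sqrt(z(F) + r(37, 1*2)) = sqrt(2*(-9/44)*(3 - 1*(-9/44)) + 37) = sqrt(2*(-9/44)*(3 + 9/44) + 37) = sqrt(2*(-9/44)*(141/44) + 37) = sqrt(-1269/968 + 37) = sqrt(34547/968) = sqrt(69094)/44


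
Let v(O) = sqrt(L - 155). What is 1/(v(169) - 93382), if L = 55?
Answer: -46691/4360099012 - 5*I/4360099012 ≈ -1.0709e-5 - 1.1468e-9*I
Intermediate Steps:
v(O) = 10*I (v(O) = sqrt(55 - 155) = sqrt(-100) = 10*I)
1/(v(169) - 93382) = 1/(10*I - 93382) = 1/(-93382 + 10*I) = (-93382 - 10*I)/8720198024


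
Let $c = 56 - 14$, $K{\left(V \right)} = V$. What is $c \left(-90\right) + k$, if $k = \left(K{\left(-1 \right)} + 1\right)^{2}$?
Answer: $-3780$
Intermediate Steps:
$c = 42$
$k = 0$ ($k = \left(-1 + 1\right)^{2} = 0^{2} = 0$)
$c \left(-90\right) + k = 42 \left(-90\right) + 0 = -3780 + 0 = -3780$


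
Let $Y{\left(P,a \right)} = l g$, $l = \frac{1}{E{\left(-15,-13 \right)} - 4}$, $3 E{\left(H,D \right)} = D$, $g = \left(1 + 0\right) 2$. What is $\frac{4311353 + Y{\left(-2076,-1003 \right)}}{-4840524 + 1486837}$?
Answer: $- \frac{107783819}{83842175} \approx -1.2856$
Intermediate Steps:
$g = 2$ ($g = 1 \cdot 2 = 2$)
$E{\left(H,D \right)} = \frac{D}{3}$
$l = - \frac{3}{25}$ ($l = \frac{1}{\frac{1}{3} \left(-13\right) - 4} = \frac{1}{- \frac{13}{3} - 4} = \frac{1}{- \frac{25}{3}} = - \frac{3}{25} \approx -0.12$)
$Y{\left(P,a \right)} = - \frac{6}{25}$ ($Y{\left(P,a \right)} = \left(- \frac{3}{25}\right) 2 = - \frac{6}{25}$)
$\frac{4311353 + Y{\left(-2076,-1003 \right)}}{-4840524 + 1486837} = \frac{4311353 - \frac{6}{25}}{-4840524 + 1486837} = \frac{107783819}{25 \left(-3353687\right)} = \frac{107783819}{25} \left(- \frac{1}{3353687}\right) = - \frac{107783819}{83842175}$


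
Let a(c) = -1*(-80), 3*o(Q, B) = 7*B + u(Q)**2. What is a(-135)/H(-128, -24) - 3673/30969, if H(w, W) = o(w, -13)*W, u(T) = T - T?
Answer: -24553/2818179 ≈ -0.0087124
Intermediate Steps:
u(T) = 0
o(Q, B) = 7*B/3 (o(Q, B) = (7*B + 0**2)/3 = (7*B + 0)/3 = (7*B)/3 = 7*B/3)
a(c) = 80
H(w, W) = -91*W/3 (H(w, W) = ((7/3)*(-13))*W = -91*W/3)
a(-135)/H(-128, -24) - 3673/30969 = 80/((-91/3*(-24))) - 3673/30969 = 80/728 - 3673*1/30969 = 80*(1/728) - 3673/30969 = 10/91 - 3673/30969 = -24553/2818179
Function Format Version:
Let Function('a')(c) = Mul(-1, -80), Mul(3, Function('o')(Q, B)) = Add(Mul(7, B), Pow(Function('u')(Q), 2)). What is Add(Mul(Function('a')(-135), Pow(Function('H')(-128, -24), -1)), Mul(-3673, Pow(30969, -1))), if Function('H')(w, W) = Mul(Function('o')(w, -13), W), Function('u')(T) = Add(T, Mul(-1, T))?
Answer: Rational(-24553, 2818179) ≈ -0.0087124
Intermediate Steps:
Function('u')(T) = 0
Function('o')(Q, B) = Mul(Rational(7, 3), B) (Function('o')(Q, B) = Mul(Rational(1, 3), Add(Mul(7, B), Pow(0, 2))) = Mul(Rational(1, 3), Add(Mul(7, B), 0)) = Mul(Rational(1, 3), Mul(7, B)) = Mul(Rational(7, 3), B))
Function('a')(c) = 80
Function('H')(w, W) = Mul(Rational(-91, 3), W) (Function('H')(w, W) = Mul(Mul(Rational(7, 3), -13), W) = Mul(Rational(-91, 3), W))
Add(Mul(Function('a')(-135), Pow(Function('H')(-128, -24), -1)), Mul(-3673, Pow(30969, -1))) = Add(Mul(80, Pow(Mul(Rational(-91, 3), -24), -1)), Mul(-3673, Pow(30969, -1))) = Add(Mul(80, Pow(728, -1)), Mul(-3673, Rational(1, 30969))) = Add(Mul(80, Rational(1, 728)), Rational(-3673, 30969)) = Add(Rational(10, 91), Rational(-3673, 30969)) = Rational(-24553, 2818179)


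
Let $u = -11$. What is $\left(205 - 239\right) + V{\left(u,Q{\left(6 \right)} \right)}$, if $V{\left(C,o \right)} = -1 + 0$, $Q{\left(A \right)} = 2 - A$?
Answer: $-35$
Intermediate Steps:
$V{\left(C,o \right)} = -1$
$\left(205 - 239\right) + V{\left(u,Q{\left(6 \right)} \right)} = \left(205 - 239\right) - 1 = -34 - 1 = -35$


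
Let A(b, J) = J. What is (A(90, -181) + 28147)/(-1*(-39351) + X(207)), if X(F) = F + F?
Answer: 9322/13255 ≈ 0.70328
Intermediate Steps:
X(F) = 2*F
(A(90, -181) + 28147)/(-1*(-39351) + X(207)) = (-181 + 28147)/(-1*(-39351) + 2*207) = 27966/(39351 + 414) = 27966/39765 = 27966*(1/39765) = 9322/13255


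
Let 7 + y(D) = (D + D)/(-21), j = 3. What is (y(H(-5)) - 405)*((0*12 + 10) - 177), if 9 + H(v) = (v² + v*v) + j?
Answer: 1459580/21 ≈ 69504.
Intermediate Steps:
H(v) = -6 + 2*v² (H(v) = -9 + ((v² + v*v) + 3) = -9 + ((v² + v²) + 3) = -9 + (2*v² + 3) = -9 + (3 + 2*v²) = -6 + 2*v²)
y(D) = -7 - 2*D/21 (y(D) = -7 + (D + D)/(-21) = -7 + (2*D)*(-1/21) = -7 - 2*D/21)
(y(H(-5)) - 405)*((0*12 + 10) - 177) = ((-7 - 2*(-6 + 2*(-5)²)/21) - 405)*((0*12 + 10) - 177) = ((-7 - 2*(-6 + 2*25)/21) - 405)*((0 + 10) - 177) = ((-7 - 2*(-6 + 50)/21) - 405)*(10 - 177) = ((-7 - 2/21*44) - 405)*(-167) = ((-7 - 88/21) - 405)*(-167) = (-235/21 - 405)*(-167) = -8740/21*(-167) = 1459580/21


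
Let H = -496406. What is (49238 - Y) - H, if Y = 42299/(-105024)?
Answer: 57305757755/105024 ≈ 5.4564e+5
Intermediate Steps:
Y = -42299/105024 (Y = 42299*(-1/105024) = -42299/105024 ≈ -0.40276)
(49238 - Y) - H = (49238 - 1*(-42299/105024)) - 1*(-496406) = (49238 + 42299/105024) + 496406 = 5171214011/105024 + 496406 = 57305757755/105024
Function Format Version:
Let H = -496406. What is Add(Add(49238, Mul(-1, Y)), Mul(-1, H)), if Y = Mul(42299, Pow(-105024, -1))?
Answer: Rational(57305757755, 105024) ≈ 5.4564e+5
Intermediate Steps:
Y = Rational(-42299, 105024) (Y = Mul(42299, Rational(-1, 105024)) = Rational(-42299, 105024) ≈ -0.40276)
Add(Add(49238, Mul(-1, Y)), Mul(-1, H)) = Add(Add(49238, Mul(-1, Rational(-42299, 105024))), Mul(-1, -496406)) = Add(Add(49238, Rational(42299, 105024)), 496406) = Add(Rational(5171214011, 105024), 496406) = Rational(57305757755, 105024)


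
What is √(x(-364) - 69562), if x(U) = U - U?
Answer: I*√69562 ≈ 263.75*I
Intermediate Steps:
x(U) = 0
√(x(-364) - 69562) = √(0 - 69562) = √(-69562) = I*√69562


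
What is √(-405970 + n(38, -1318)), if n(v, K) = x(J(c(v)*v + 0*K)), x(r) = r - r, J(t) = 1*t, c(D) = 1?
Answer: I*√405970 ≈ 637.16*I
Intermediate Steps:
J(t) = t
x(r) = 0
n(v, K) = 0
√(-405970 + n(38, -1318)) = √(-405970 + 0) = √(-405970) = I*√405970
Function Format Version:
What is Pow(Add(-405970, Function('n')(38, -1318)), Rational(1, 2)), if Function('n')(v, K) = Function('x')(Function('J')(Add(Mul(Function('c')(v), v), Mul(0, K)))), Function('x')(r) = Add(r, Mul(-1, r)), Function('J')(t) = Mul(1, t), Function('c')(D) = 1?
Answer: Mul(I, Pow(405970, Rational(1, 2))) ≈ Mul(637.16, I)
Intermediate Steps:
Function('J')(t) = t
Function('x')(r) = 0
Function('n')(v, K) = 0
Pow(Add(-405970, Function('n')(38, -1318)), Rational(1, 2)) = Pow(Add(-405970, 0), Rational(1, 2)) = Pow(-405970, Rational(1, 2)) = Mul(I, Pow(405970, Rational(1, 2)))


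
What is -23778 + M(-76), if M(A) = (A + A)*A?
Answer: -12226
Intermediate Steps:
M(A) = 2*A² (M(A) = (2*A)*A = 2*A²)
-23778 + M(-76) = -23778 + 2*(-76)² = -23778 + 2*5776 = -23778 + 11552 = -12226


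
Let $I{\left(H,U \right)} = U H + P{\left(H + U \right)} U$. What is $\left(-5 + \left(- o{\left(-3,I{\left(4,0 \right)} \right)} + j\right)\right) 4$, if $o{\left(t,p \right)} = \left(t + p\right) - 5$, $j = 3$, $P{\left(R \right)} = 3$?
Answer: $24$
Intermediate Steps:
$I{\left(H,U \right)} = 3 U + H U$ ($I{\left(H,U \right)} = U H + 3 U = H U + 3 U = 3 U + H U$)
$o{\left(t,p \right)} = -5 + p + t$ ($o{\left(t,p \right)} = \left(p + t\right) - 5 = -5 + p + t$)
$\left(-5 + \left(- o{\left(-3,I{\left(4,0 \right)} \right)} + j\right)\right) 4 = \left(-5 + \left(- (-5 + 0 \left(3 + 4\right) - 3) + 3\right)\right) 4 = \left(-5 + \left(- (-5 + 0 \cdot 7 - 3) + 3\right)\right) 4 = \left(-5 + \left(- (-5 + 0 - 3) + 3\right)\right) 4 = \left(-5 + \left(\left(-1\right) \left(-8\right) + 3\right)\right) 4 = \left(-5 + \left(8 + 3\right)\right) 4 = \left(-5 + 11\right) 4 = 6 \cdot 4 = 24$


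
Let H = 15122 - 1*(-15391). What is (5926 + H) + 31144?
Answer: 67583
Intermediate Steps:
H = 30513 (H = 15122 + 15391 = 30513)
(5926 + H) + 31144 = (5926 + 30513) + 31144 = 36439 + 31144 = 67583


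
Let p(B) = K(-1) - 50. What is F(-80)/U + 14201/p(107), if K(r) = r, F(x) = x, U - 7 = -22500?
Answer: -319419013/1147143 ≈ -278.45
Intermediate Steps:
U = -22493 (U = 7 - 22500 = -22493)
p(B) = -51 (p(B) = -1 - 50 = -51)
F(-80)/U + 14201/p(107) = -80/(-22493) + 14201/(-51) = -80*(-1/22493) + 14201*(-1/51) = 80/22493 - 14201/51 = -319419013/1147143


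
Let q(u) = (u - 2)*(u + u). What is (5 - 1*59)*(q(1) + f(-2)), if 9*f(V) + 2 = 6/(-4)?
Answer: 129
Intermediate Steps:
f(V) = -7/18 (f(V) = -2/9 + (6/(-4))/9 = -2/9 + (6*(-¼))/9 = -2/9 + (⅑)*(-3/2) = -2/9 - ⅙ = -7/18)
q(u) = 2*u*(-2 + u) (q(u) = (-2 + u)*(2*u) = 2*u*(-2 + u))
(5 - 1*59)*(q(1) + f(-2)) = (5 - 1*59)*(2*1*(-2 + 1) - 7/18) = (5 - 59)*(2*1*(-1) - 7/18) = -54*(-2 - 7/18) = -54*(-43/18) = 129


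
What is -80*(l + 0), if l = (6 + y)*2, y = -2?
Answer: -640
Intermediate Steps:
l = 8 (l = (6 - 2)*2 = 4*2 = 8)
-80*(l + 0) = -80*(8 + 0) = -80*8 = -640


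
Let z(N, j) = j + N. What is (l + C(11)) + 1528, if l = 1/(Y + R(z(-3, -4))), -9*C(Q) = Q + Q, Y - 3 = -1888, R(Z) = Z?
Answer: 25977151/17028 ≈ 1525.6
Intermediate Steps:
z(N, j) = N + j
Y = -1885 (Y = 3 - 1888 = -1885)
C(Q) = -2*Q/9 (C(Q) = -(Q + Q)/9 = -2*Q/9)
l = -1/1892 (l = 1/(-1885 + (-3 - 4)) = 1/(-1885 - 7) = 1/(-1892) = -1/1892 ≈ -0.00052854)
(l + C(11)) + 1528 = (-1/1892 - 2/9*11) + 1528 = (-1/1892 - 22/9) + 1528 = -41633/17028 + 1528 = 25977151/17028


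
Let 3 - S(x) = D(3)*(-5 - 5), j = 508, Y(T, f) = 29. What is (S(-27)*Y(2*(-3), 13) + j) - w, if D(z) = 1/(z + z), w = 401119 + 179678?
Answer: -1740461/3 ≈ -5.8015e+5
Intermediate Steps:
w = 580797
D(z) = 1/(2*z)
S(x) = 14/3 (S(x) = 3 - (½)/3*(-5 - 5) = 3 - (½)*(⅓)*(-10) = 3 - (-10)/6 = 3 - 1*(-5/3) = 3 + 5/3 = 14/3)
(S(-27)*Y(2*(-3), 13) + j) - w = ((14/3)*29 + 508) - 1*580797 = (406/3 + 508) - 580797 = 1930/3 - 580797 = -1740461/3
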